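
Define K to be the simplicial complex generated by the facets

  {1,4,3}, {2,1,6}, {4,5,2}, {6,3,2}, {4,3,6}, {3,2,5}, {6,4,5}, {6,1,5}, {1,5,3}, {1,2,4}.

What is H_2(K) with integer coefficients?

We work with the vertex ordering 1 < 2 < 3 < 4 < 5 < 6. The simplices of K, each written with vertices in increasing order, are:

  0-simplices (6): [1], [2], [3], [4], [5], [6]
  1-simplices (15): [1,2], [1,3], [1,4], [1,5], [1,6], [2,3], [2,4], [2,5], [2,6], [3,4], [3,5], [3,6], [4,5], [4,6], [5,6]
  2-simplices (10): [1,2,4], [1,2,6], [1,3,4], [1,3,5], [1,5,6], [2,3,5], [2,3,6], [2,4,5], [3,4,6], [4,5,6]

so the chain groups are C_0 ≅ Z^6, C_1 ≅ Z^15, C_2 ≅ Z^10.

The boundary map ∂_1: C_1 → C_0 maps an edge to its endpoints' difference, ∂[p,q] = q − p. For instance
  ∂[1,3] = [3] − [1].
The 6×15 boundary matrix has rank 5 and Smith normal form diag(1,1,1,1,1).

The boundary map ∂_2: C_2 → C_1 sends each 2-simplex [p,q,r] to [q,r] − [p,r] + [p,q]. For instance
  ∂[2,3,6] = [3,6] − [2,6] + [2,3],
  ∂[2,4,5] = [4,5] − [2,5] + [2,4].
This gives a 15×10 integer matrix of rank 10; reducing to Smith normal form yields diagonal entries (1,1,1,1,1,1,1,1,1,2).

From H_k ≅ ker(∂_k) / im(∂_{k+1}) we obtain:

  H_2: rank ker ∂_2 − rank ∂_3 = (10 − 10) − 0 = 0, and there is no ∂_3, so H_2 = 0.

(K is a triangulation of the real projective plane RP^2.)

H_2 = 0.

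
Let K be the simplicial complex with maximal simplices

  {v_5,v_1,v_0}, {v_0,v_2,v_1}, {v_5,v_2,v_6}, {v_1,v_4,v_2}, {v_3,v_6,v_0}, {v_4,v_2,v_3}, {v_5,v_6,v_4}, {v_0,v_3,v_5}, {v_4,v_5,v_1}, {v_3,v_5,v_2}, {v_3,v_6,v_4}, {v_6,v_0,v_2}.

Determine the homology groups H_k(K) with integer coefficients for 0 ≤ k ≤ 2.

Fix the vertex order v_0 < v_1 < v_2 < v_3 < v_4 < v_5 < v_6 and write every simplex with vertices in increasing order. Then dim K = 2 and the simplices of K are:

  0-simplices (7): [v_0], [v_1], [v_2], [v_3], [v_4], [v_5], [v_6]
  1-simplices (18): (18 of them)
  2-simplices (12): (12 of them)

Hence C_0 ≅ Z^7, C_1 ≅ Z^18, C_2 ≅ Z^12.

Boundary ∂_1: C_1 → C_0 sends each edge [p,q] (with p < q) to q − p.
The resulting 7×18 matrix has rank 6, and its Smith normal form has invariant factors (1,1,1,1,1,1).

The boundary map ∂_2: C_2 → C_1 maps a triangle to the signed sum of its edges. For instance
  ∂[v_0,v_1,v_5] = [v_1,v_5] − [v_0,v_5] + [v_0,v_1],
  ∂[v_1,v_4,v_5] = [v_4,v_5] − [v_1,v_5] + [v_1,v_4].
As a 18×12 matrix over Z this has rank 12, with invariant factors (1,1,1,1,1,1,1,1,1,1,1,2).

Computing H_k = (kernel of ∂_k) / (image of ∂_{k+1}):

  H_0: rank C_0 − rank ∂_1 = 7 − 6 = 1, and the invariant factors of ∂_1 are all 1, so H_0 ≅ Z.
  H_1: rank ker ∂_1 − rank ∂_2 = (18 − 6) − 12 = 0, and ∂_2 has invariant factor 2 > 1, so H_1 ≅ Z_2.
  H_2: rank ker ∂_2 − rank ∂_3 = (12 − 12) − 0 = 0, and there is no ∂_3, so H_2 ≅ 0.

As a check, the Euler characteristic is 7 − 18 + 12 = 1, which agrees with 1 − 0 + 0 = 1.

H_0 ≅ Z,  H_1 ≅ Z_2,  H_2 = 0.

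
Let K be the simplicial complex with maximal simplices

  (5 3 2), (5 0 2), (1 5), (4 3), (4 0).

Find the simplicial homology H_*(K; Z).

Fix the vertex order 0 < 1 < 2 < 3 < 4 < 5 and write every simplex with vertices in increasing order. Then dim K = 2 and the simplices of K are:

  0-simplices (6): [0], [1], [2], [3], [4], [5]
  1-simplices (8): [0,2], [0,4], [0,5], [1,5], [2,3], [2,5], [3,4], [3,5]
  2-simplices (2): [0,2,5], [2,3,5]

so the chain groups are C_0 ≅ Z^6, C_1 ≅ Z^8, C_2 ≅ Z^2.

∂_1: C_1 → C_0 sends each edge [p,q] (with p < q) to q − p.
As a 6×8 matrix over Z this has rank 5, with invariant factors (1,1,1,1,1).

The boundary map ∂_2: C_2 → C_1 acts by ∂[p,q,r] = [q,r] − [p,r] + [p,q]. For instance
  ∂[2,3,5] = [3,5] − [2,5] + [2,3],
  ∂[0,2,5] = [2,5] − [0,5] + [0,2].
The resulting 8×2 matrix has rank 2, and its Smith normal form has invariant factors (1,1).

Reading off H_k = ker ∂_k / im ∂_{k+1}:

  H_0: rank C_0 − rank ∂_1 = 6 − 5 = 1, and the invariant factors of ∂_1 are all 1, so H_0 ≅ Z.
  H_1: rank ker ∂_1 − rank ∂_2 = (8 − 5) − 2 = 1, and the invariant factors of ∂_2 are all 1, so H_1 ≅ Z.
  H_2: rank ker ∂_2 − rank ∂_3 = (2 − 2) − 0 = 0, and there is no ∂_3, so H_2 ≅ 0.

H_0 = Z,  H_1 = Z,  H_2 = 0.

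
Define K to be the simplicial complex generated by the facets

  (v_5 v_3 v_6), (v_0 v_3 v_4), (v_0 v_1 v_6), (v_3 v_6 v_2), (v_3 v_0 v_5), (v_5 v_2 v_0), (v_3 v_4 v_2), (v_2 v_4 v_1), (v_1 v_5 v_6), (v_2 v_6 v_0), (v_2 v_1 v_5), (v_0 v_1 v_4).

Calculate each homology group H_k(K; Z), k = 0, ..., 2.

H_0 = Z,  H_1 = Z/2,  H_2 = 0.

Order the vertices as v_0 < v_1 < v_2 < v_3 < v_4 < v_5 < v_6. Listing each simplex with vertices in this order, K has dimension 2 with simplices:

  0-simplices (7): [v_0], [v_1], [v_2], [v_3], [v_4], [v_5], [v_6]
  1-simplices (18): (18 of them)
  2-simplices (12): (12 of them)

so the chain groups are C_0 ≅ Z^7, C_1 ≅ Z^18, C_2 ≅ Z^12.

Boundary ∂_1: C_1 → C_0 maps an edge to its endpoints' difference, ∂[p,q] = q − p. For instance
  ∂[v_3,v_4] = [v_4] − [v_3].
The 7×18 boundary matrix has rank 6 and Smith normal form diag(1,1,1,1,1,1).

The boundary map ∂_2: C_2 → C_1 maps a triangle to the signed sum of its edges. For instance
  ∂[v_0,v_1,v_4] = [v_1,v_4] − [v_0,v_4] + [v_0,v_1],
  ∂[v_0,v_2,v_5] = [v_2,v_5] − [v_0,v_5] + [v_0,v_2].
The 18×12 boundary matrix has rank 12 and Smith normal form diag(1,1,1,1,1,1,1,1,1,1,1,2).

Reading off H_k = ker ∂_k / im ∂_{k+1}:

  H_0: rank C_0 − rank ∂_1 = 7 − 6 = 1, and the invariant factors of ∂_1 are all 1, so H_0 = Z.
  H_1: rank ker ∂_1 − rank ∂_2 = (18 − 6) − 12 = 0, and ∂_2 has invariant factor 2 > 1, so H_1 = Z/2.
  H_2: rank ker ∂_2 − rank ∂_3 = (12 − 12) − 0 = 0, and there is no ∂_3, so H_2 = 0.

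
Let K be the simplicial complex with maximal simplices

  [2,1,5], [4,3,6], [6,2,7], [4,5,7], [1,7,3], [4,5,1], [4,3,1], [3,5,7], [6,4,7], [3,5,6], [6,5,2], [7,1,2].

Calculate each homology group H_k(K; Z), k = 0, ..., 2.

H_0 ≅ Z,  H_1 ≅ Z_2,  H_2 = 0.

We work with the vertex ordering 1 < 2 < 3 < 4 < 5 < 6 < 7. The simplices of K, each written with vertices in increasing order, are:

  0-simplices (7): [1], [2], [3], [4], [5], [6], [7]
  1-simplices (18): [1,2], [1,3], [1,4], [1,5], [1,7], [2,5], [2,6], [2,7], [3,4], [3,5], [3,6], [3,7], [4,5], [4,6], [4,7], [5,6], [5,7], [6,7]
  2-simplices (12): [1,2,5], [1,2,7], [1,3,4], [1,3,7], [1,4,5], [2,5,6], [2,6,7], [3,4,6], [3,5,6], [3,5,7], [4,5,7], [4,6,7]

so the chain groups are C_0 ≅ Z^7, C_1 ≅ Z^18, C_2 ≅ Z^12.

Boundary ∂_1: C_1 → C_0 maps an edge to its endpoints' difference, ∂[p,q] = q − p.
This gives a 7×18 integer matrix of rank 6; reducing to Smith normal form yields diagonal entries (1,1,1,1,1,1).

∂_2: C_2 → C_1 acts by ∂[p,q,r] = [q,r] − [p,r] + [p,q]. For instance
  ∂[2,5,6] = [5,6] − [2,6] + [2,5],
  ∂[3,5,6] = [5,6] − [3,6] + [3,5].
The resulting 18×12 matrix has rank 12, and its Smith normal form has invariant factors (1,1,1,1,1,1,1,1,1,1,1,2).

Reading off H_k = ker ∂_k / im ∂_{k+1}:

  H_0: rank C_0 − rank ∂_1 = 7 − 6 = 1, and the invariant factors of ∂_1 are all 1, so H_0 = Z.
  H_1: rank ker ∂_1 − rank ∂_2 = (18 − 6) − 12 = 0, and ∂_2 has invariant factor 2 > 1, so H_1 = Z_2.
  H_2: rank ker ∂_2 − rank ∂_3 = (12 − 12) − 0 = 0, and there is no ∂_3, so H_2 = 0.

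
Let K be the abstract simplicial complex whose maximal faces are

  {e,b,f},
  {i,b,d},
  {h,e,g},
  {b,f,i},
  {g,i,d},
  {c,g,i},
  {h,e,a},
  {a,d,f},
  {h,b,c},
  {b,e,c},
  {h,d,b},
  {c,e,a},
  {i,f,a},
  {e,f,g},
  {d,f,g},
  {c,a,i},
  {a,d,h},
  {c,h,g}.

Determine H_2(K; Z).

Order the vertices as a < b < c < d < e < f < g < h < i. Listing each simplex with vertices in this order, K has dimension 2 with simplices:

  0-simplices (9): a, b, c, d, e, f, g, h, i
  1-simplices (27): ac, ad, ae, af, ah, ai, bc, bd, be, bf, bh, bi, ce, cg, ch, ci, df, dg, dh, di, ef, eg, eh, fg, fi, gh, gi
  2-simplices (18): ace, aci, adf, adh, aeh, afi, bce, bch, bdh, bdi, bef, bfi, cgh, cgi, dfg, dgi, efg, egh

Hence C_0 ≅ Z^9, C_1 ≅ Z^27, C_2 ≅ Z^18.

∂_1: C_1 → C_0 maps an edge to its endpoints' difference, ∂[p,q] = q − p.
As a 9×27 matrix over Z this has rank 8, with invariant factors (1,1,1,1,1,1,1,1).

∂_2: C_2 → C_1 maps a triangle to the signed sum of its edges. For instance
  ∂aci = ci − ai + ac,
  ∂cgh = gh − ch + cg.
The 27×18 boundary matrix has rank 18 and Smith normal form diag(1,1,1,1,1,1,1,1,1,1,1,1,1,1,1,1,1,2).

Reading off H_k = ker ∂_k / im ∂_{k+1}:

  H_2: rank ker ∂_2 − rank ∂_3 = (18 − 18) − 0 = 0, and there is no ∂_3, so H_2 = 0.

(K is a triangulation of the Klein bottle.)

H_2 ≅ 0.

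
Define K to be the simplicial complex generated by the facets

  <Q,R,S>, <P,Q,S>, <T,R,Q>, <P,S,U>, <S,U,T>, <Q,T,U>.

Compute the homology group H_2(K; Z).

Take the total order P < Q < R < S < T < U on the vertex set. Then K (dimension 2) consists of the simplices:

  0-simplices (6): P, Q, R, S, T, U
  1-simplices (12): PQ, PS, PU, QR, QS, QT, QU, RS, RT, ST, SU, TU
  2-simplices (6): PQS, PSU, QRS, QRT, QTU, STU

Hence C_0 ≅ Z^6, C_1 ≅ Z^12, C_2 ≅ Z^6.

The boundary map ∂_1: C_1 → C_0 is given by ∂[p,q] = [q] − [p].
This gives a 6×12 integer matrix of rank 5; reducing to Smith normal form yields diagonal entries (1,1,1,1,1).

Boundary ∂_2: C_2 → C_1 maps a triangle to the signed sum of its edges. For instance
  ∂STU = TU − SU + ST,
  ∂PSU = SU − PU + PS.
The resulting 12×6 matrix has rank 6, and its Smith normal form has invariant factors (1,1,1,1,1,1).

Reading off H_k = ker ∂_k / im ∂_{k+1}:

  H_2: rank ker ∂_2 − rank ∂_3 = (6 − 6) − 0 = 0, and there is no ∂_3, so H_2 ≅ 0.

(K is a triangulation of the cylinder S^1 x I.)

H_2 = 0.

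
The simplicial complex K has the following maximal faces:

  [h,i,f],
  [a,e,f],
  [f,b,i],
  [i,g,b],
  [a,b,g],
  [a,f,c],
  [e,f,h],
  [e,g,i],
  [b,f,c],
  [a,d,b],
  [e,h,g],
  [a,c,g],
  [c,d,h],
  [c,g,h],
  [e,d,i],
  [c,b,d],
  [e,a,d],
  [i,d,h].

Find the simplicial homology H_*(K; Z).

Take the total order a < b < c < d < e < f < g < h < i on the vertex set. Then K (dimension 2) consists of the simplices:

  0-simplices (9): a, b, c, d, e, f, g, h, i
  1-simplices (27): ab, ac, ad, ae, af, ag, bc, bd, bf, bg, bi, cd, cf, cg, ch, de, dh, di, ef, eg, eh, ei, fh, fi, gh, gi, hi
  2-simplices (18): abd, abg, acf, acg, ade, aef, bcd, bcf, bfi, bgi, cdh, cgh, dei, dhi, efh, egh, egi, fhi

giving chain groups C_0 ≅ Z^9, C_1 ≅ Z^27, C_2 ≅ Z^18.

Boundary ∂_1: C_1 → C_0 sends each edge [p,q] (with p < q) to q − p. For instance
  ∂bg = g − b.
The resulting 9×27 matrix has rank 8, and its Smith normal form has invariant factors (1,1,1,1,1,1,1,1).

∂_2: C_2 → C_1 maps a triangle to the signed sum of its edges. For instance
  ∂bgi = gi − bi + bg,
  ∂dei = ei − di + de.
As a 27×18 matrix over Z this has rank 18, with invariant factors (1,1,1,1,1,1,1,1,1,1,1,1,1,1,1,1,1,2).

Now H_k = ker ∂_k / im ∂_{k+1}, so:

  H_0: rank C_0 − rank ∂_1 = 9 − 8 = 1, and the invariant factors of ∂_1 are all 1, so H_0 = Z.
  H_1: rank ker ∂_1 − rank ∂_2 = (27 − 8) − 18 = 1, and ∂_2 has invariant factor 2 > 1, so H_1 = Z × Z/2.
  H_2: rank ker ∂_2 − rank ∂_3 = (18 − 18) − 0 = 0, and there is no ∂_3, so H_2 = 0.

As a check, the Euler characteristic is 9 − 27 + 18 = 0, which agrees with 1 − 1 + 0 = 0.
(K is a triangulation of the Klein bottle.)

H_0 ≅ Z,  H_1 ≅ Z × Z/2,  H_2 = 0.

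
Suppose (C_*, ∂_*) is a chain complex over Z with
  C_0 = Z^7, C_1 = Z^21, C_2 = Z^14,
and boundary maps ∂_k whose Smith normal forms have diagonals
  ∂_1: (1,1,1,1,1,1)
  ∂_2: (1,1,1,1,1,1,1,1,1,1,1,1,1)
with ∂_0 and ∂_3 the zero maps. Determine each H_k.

H_0 = Z,  H_1 = Z^2,  H_2 = Z.

H_0: b_0 = 7 − 0 − 6 = 1; torsion from ∂_1 factors > 1: none. So H_0 = Z.
H_1: b_1 = 21 − 6 − 13 = 2; torsion from ∂_2 factors > 1: none. So H_1 = Z^2.
H_2: b_2 = 14 − 13 − 0 = 1; torsion from ∂_3 factors > 1: none. So H_2 = Z.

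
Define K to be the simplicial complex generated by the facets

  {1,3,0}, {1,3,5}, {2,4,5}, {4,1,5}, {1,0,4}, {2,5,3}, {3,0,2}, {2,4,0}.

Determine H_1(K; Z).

H_1 ≅ 0.

Take the total order 0 < 1 < 2 < 3 < 4 < 5 on the vertex set. Then K (dimension 2) consists of the simplices:

  0-simplices (6): [0], [1], [2], [3], [4], [5]
  1-simplices (12): [0,1], [0,2], [0,3], [0,4], [1,3], [1,4], [1,5], [2,3], [2,4], [2,5], [3,5], [4,5]
  2-simplices (8): [0,1,3], [0,1,4], [0,2,3], [0,2,4], [1,3,5], [1,4,5], [2,3,5], [2,4,5]

Hence C_0 ≅ Z^6, C_1 ≅ Z^12, C_2 ≅ Z^8.

∂_1: C_1 → C_0 sends each edge [p,q] (with p < q) to q − p. For instance
  ∂[1,3] = [3] − [1].
This gives a 6×12 integer matrix of rank 5; reducing to Smith normal form yields diagonal entries (1,1,1,1,1).

Boundary ∂_2: C_2 → C_1 acts by ∂[p,q,r] = [q,r] − [p,r] + [p,q]. For instance
  ∂[2,3,5] = [3,5] − [2,5] + [2,3],
  ∂[0,1,3] = [1,3] − [0,3] + [0,1].
The resulting 12×8 matrix has rank 7, and its Smith normal form has invariant factors (1,1,1,1,1,1,1).

Reading off H_k = ker ∂_k / im ∂_{k+1}:

  H_1: rank ker ∂_1 − rank ∂_2 = (12 − 5) − 7 = 0, and the invariant factors of ∂_2 are all 1, so H_1 = 0.

(K is a triangulation of the 2-sphere S^2.)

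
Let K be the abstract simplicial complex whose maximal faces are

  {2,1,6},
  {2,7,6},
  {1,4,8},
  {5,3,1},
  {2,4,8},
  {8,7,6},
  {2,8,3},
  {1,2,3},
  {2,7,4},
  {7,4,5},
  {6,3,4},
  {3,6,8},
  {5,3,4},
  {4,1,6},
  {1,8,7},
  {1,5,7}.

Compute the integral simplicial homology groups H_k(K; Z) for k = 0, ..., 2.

Fix the vertex order 1 < 2 < 3 < 4 < 5 < 6 < 7 < 8 and write every simplex with vertices in increasing order. Then dim K = 2 and the simplices of K are:

  0-simplices (8): [1], [2], [3], [4], [5], [6], [7], [8]
  1-simplices (24): (24 of them)
  2-simplices (16): [1,2,3], [1,2,6], [1,3,5], [1,4,6], [1,4,8], [1,5,7], [1,7,8], [2,3,8], [2,4,7], [2,4,8], [2,6,7], [3,4,5], [3,4,6], [3,6,8], [4,5,7], [6,7,8]

Hence C_0 ≅ Z^8, C_1 ≅ Z^24, C_2 ≅ Z^16.

The boundary map ∂_1: C_1 → C_0 sends each edge [p,q] (with p < q) to q − p.
As a 8×24 matrix over Z this has rank 7, with invariant factors (1,1,1,1,1,1,1).

The boundary map ∂_2: C_2 → C_1 acts by ∂[p,q,r] = [q,r] − [p,r] + [p,q]. For instance
  ∂[2,4,7] = [4,7] − [2,7] + [2,4],
  ∂[3,4,5] = [4,5] − [3,5] + [3,4].
As a 24×16 matrix over Z this has rank 15, with invariant factors (1,1,1,1,1,1,1,1,1,1,1,1,1,1,1).

Reading off H_k = ker ∂_k / im ∂_{k+1}:

  H_0: rank C_0 − rank ∂_1 = 8 − 7 = 1, and the invariant factors of ∂_1 are all 1, so H_0 = Z.
  H_1: rank ker ∂_1 − rank ∂_2 = (24 − 7) − 15 = 2, and the invariant factors of ∂_2 are all 1, so H_1 = Z^2.
  H_2: rank ker ∂_2 − rank ∂_3 = (16 − 15) − 0 = 1, and there is no ∂_3, so H_2 = Z.

(K is a triangulation of the torus T^2.)

H_0 ≅ Z,  H_1 ≅ Z^2,  H_2 ≅ Z.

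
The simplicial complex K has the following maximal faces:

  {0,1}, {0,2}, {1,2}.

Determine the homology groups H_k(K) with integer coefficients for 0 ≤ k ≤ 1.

Fix the vertex order 0 < 1 < 2 and write every simplex with vertices in increasing order. Then dim K = 1 and the simplices of K are:

  0-simplices (3): [0], [1], [2]
  1-simplices (3): [0,1], [0,2], [1,2]

so the chain groups are C_0 ≅ Z^3, C_1 ≅ Z^3.

∂_1: C_1 → C_0 is given by ∂[p,q] = [q] − [p]. For instance
  ∂[0,2] = [2] − [0].
The resulting 3×3 matrix has rank 2, and its Smith normal form has invariant factors (1,1).

From H_k ≅ ker(∂_k) / im(∂_{k+1}) we obtain:

  H_0: rank C_0 − rank ∂_1 = 3 − 2 = 1, and the invariant factors of ∂_1 are all 1, so H_0 ≅ Z.
  H_1: rank ker ∂_1 − rank ∂_2 = (3 − 2) − 0 = 1, and there is no ∂_2, so H_1 ≅ Z.

As a check, the Euler characteristic is 3 − 3 = 0, which agrees with 1 − 1 = 0.

H_0 ≅ Z,  H_1 ≅ Z.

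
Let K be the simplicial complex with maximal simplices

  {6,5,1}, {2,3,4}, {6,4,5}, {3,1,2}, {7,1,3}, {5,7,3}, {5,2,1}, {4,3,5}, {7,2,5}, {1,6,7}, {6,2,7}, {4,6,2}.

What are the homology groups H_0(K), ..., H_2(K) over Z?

We work with the vertex ordering 1 < 2 < 3 < 4 < 5 < 6 < 7. The simplices of K, each written with vertices in increasing order, are:

  0-simplices (7): [1], [2], [3], [4], [5], [6], [7]
  1-simplices (18): [1,2], [1,3], [1,5], [1,6], [1,7], [2,3], [2,4], [2,5], [2,6], [2,7], [3,4], [3,5], [3,7], [4,5], [4,6], [5,6], [5,7], [6,7]
  2-simplices (12): [1,2,3], [1,2,5], [1,3,7], [1,5,6], [1,6,7], [2,3,4], [2,4,6], [2,5,7], [2,6,7], [3,4,5], [3,5,7], [4,5,6]

Hence C_0 ≅ Z^7, C_1 ≅ Z^18, C_2 ≅ Z^12.

Boundary ∂_1: C_1 → C_0 sends each edge [p,q] (with p < q) to q − p. For instance
  ∂[2,4] = [4] − [2].
The 7×18 boundary matrix has rank 6 and Smith normal form diag(1,1,1,1,1,1).

∂_2: C_2 → C_1 maps a triangle to the signed sum of its edges. For instance
  ∂[2,6,7] = [6,7] − [2,7] + [2,6],
  ∂[2,4,6] = [4,6] − [2,6] + [2,4].
This gives a 18×12 integer matrix of rank 12; reducing to Smith normal form yields diagonal entries (1,1,1,1,1,1,1,1,1,1,1,2).

Now H_k = ker ∂_k / im ∂_{k+1}, so:

  H_0: rank C_0 − rank ∂_1 = 7 − 6 = 1, and the invariant factors of ∂_1 are all 1, so H_0 = Z.
  H_1: rank ker ∂_1 − rank ∂_2 = (18 − 6) − 12 = 0, and ∂_2 has invariant factor 2 > 1, so H_1 = Z/2.
  H_2: rank ker ∂_2 − rank ∂_3 = (12 − 12) − 0 = 0, and there is no ∂_3, so H_2 = 0.

As a check, the Euler characteristic is 7 − 18 + 12 = 1, which agrees with 1 − 0 + 0 = 1.
(K is a triangulation of the real projective plane RP^2.)

H_0 = Z,  H_1 = Z/2,  H_2 = 0.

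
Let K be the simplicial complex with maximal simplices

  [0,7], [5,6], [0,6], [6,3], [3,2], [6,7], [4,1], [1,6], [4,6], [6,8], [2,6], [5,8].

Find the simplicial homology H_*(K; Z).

H_0 ≅ Z,  H_1 ≅ Z^4.

We work with the vertex ordering 0 < 1 < 2 < 3 < 4 < 5 < 6 < 7 < 8. The simplices of K, each written with vertices in increasing order, are:

  0-simplices (9): [0], [1], [2], [3], [4], [5], [6], [7], [8]
  1-simplices (12): [0,6], [0,7], [1,4], [1,6], [2,3], [2,6], [3,6], [4,6], [5,6], [5,8], [6,7], [6,8]

Hence C_0 ≅ Z^9, C_1 ≅ Z^12.

Boundary ∂_1: C_1 → C_0 is given by ∂[p,q] = [q] − [p].
The 9×12 boundary matrix has rank 8 and Smith normal form diag(1,1,1,1,1,1,1,1).

Reading off H_k = ker ∂_k / im ∂_{k+1}:

  H_0: rank C_0 − rank ∂_1 = 9 − 8 = 1, and the invariant factors of ∂_1 are all 1, so H_0 = Z.
  H_1: rank ker ∂_1 − rank ∂_2 = (12 − 8) − 0 = 4, and there is no ∂_2, so H_1 = Z^4.

(K is a triangulation of a wedge of 4 circles.)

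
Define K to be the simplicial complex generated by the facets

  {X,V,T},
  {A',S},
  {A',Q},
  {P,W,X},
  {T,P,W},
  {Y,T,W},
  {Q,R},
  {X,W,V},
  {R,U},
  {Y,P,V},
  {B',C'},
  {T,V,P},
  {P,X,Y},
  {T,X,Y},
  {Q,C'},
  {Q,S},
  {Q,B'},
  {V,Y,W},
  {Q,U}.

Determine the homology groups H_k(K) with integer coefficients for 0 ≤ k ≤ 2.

H_0 ≅ Z^2,  H_1 ≅ Z^3 ⊕ Z_2,  H_2 = 0.

Fix the vertex order P < Q < R < S < T < U < V < W < X < Y < A' < B' < C' and write every simplex with vertices in increasing order. Then dim K = 2 and the simplices of K are:

  0-simplices (13): [P], [Q], [R], [S], [T], [U], [V], [W], [X], [Y], [A'], [B'], [C']
  1-simplices (24): (24 of them)
  2-simplices (10): [P,T,V], [P,T,W], [P,V,Y], [P,W,X], [P,X,Y], [T,V,X], [T,W,Y], [T,X,Y], [V,W,X], [V,W,Y]

Hence C_0 ≅ Z^13, C_1 ≅ Z^24, C_2 ≅ Z^10.

∂_1: C_1 → C_0 is given by ∂[p,q] = [q] − [p]. For instance
  ∂[P,T] = [T] − [P].
The resulting 13×24 matrix has rank 11, and its Smith normal form has invariant factors (1,1,1,1,1,1,1,1,1,1,1).

The boundary map ∂_2: C_2 → C_1 sends each 2-simplex [p,q,r] to [q,r] − [p,r] + [p,q]. For instance
  ∂[T,W,Y] = [W,Y] − [T,Y] + [T,W],
  ∂[P,T,W] = [T,W] − [P,W] + [P,T].
The resulting 24×10 matrix has rank 10, and its Smith normal form has invariant factors (1,1,1,1,1,1,1,1,1,2).

Reading off H_k = ker ∂_k / im ∂_{k+1}:

  H_0: rank C_0 − rank ∂_1 = 13 − 11 = 2, and the invariant factors of ∂_1 are all 1, so H_0 ≅ Z^2.
  H_1: rank ker ∂_1 − rank ∂_2 = (24 − 11) − 10 = 3, and ∂_2 has invariant factor 2 > 1, so H_1 ≅ Z^3 ⊕ Z_2.
  H_2: rank ker ∂_2 − rank ∂_3 = (10 − 10) − 0 = 0, and there is no ∂_3, so H_2 ≅ 0.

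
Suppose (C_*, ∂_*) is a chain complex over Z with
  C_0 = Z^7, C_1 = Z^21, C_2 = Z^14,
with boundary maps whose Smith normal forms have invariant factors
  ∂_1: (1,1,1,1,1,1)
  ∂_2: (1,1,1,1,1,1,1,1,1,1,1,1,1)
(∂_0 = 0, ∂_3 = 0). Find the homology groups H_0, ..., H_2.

H_0 ≅ Z,  H_1 ≅ Z^2,  H_2 ≅ Z.

H_0: b_0 = 7 − 0 − 6 = 1; torsion from ∂_1 factors > 1: none. So H_0 ≅ Z.
H_1: b_1 = 21 − 6 − 13 = 2; torsion from ∂_2 factors > 1: none. So H_1 ≅ Z^2.
H_2: b_2 = 14 − 13 − 0 = 1; torsion from ∂_3 factors > 1: none. So H_2 ≅ Z.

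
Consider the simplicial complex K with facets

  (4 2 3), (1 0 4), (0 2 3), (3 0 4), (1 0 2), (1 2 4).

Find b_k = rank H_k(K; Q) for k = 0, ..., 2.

b_0 = 1, b_1 = 0, b_2 = 1.

Take the total order 0 < 1 < 2 < 3 < 4 on the vertex set. Then K (dimension 2) consists of the simplices:

  0-simplices (5): [0], [1], [2], [3], [4]
  1-simplices (9): [0,1], [0,2], [0,3], [0,4], [1,2], [1,4], [2,3], [2,4], [3,4]
  2-simplices (6): [0,1,2], [0,1,4], [0,2,3], [0,3,4], [1,2,4], [2,3,4]

so the chain groups are C_0 ≅ Z^5, C_1 ≅ Z^9, C_2 ≅ Z^6.

∂_1: C_1 → C_0 maps an edge to its endpoints' difference, ∂[p,q] = q − p.
As a 5×9 matrix over Z this has rank 4, with invariant factors (1,1,1,1).

The boundary map ∂_2: C_2 → C_1 sends each 2-simplex [p,q,r] to [q,r] − [p,r] + [p,q]. For instance
  ∂[1,2,4] = [2,4] − [1,4] + [1,2],
  ∂[0,3,4] = [3,4] − [0,4] + [0,3].
This gives a 9×6 integer matrix of rank 5; reducing to Smith normal form yields diagonal entries (1,1,1,1,1).

Computing H_k = (kernel of ∂_k) / (image of ∂_{k+1}):

  H_0: rank C_0 − rank ∂_1 = 5 − 4 = 1, and the invariant factors of ∂_1 are all 1, so H_0 = Z.
  H_1: rank ker ∂_1 − rank ∂_2 = (9 − 4) − 5 = 0, and the invariant factors of ∂_2 are all 1, so H_1 = 0.
  H_2: rank ker ∂_2 − rank ∂_3 = (6 − 5) − 0 = 1, and there is no ∂_3, so H_2 = Z.

Hence the Betti numbers are b_0 = 1, b_1 = 0, b_2 = 1.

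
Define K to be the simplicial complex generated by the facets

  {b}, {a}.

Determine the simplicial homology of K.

We work with the vertex ordering a < b. The simplices of K, each written with vertices in increasing order, are:

  0-simplices (2): a, b

so the chain groups are C_0 ≅ Z^2.

Computing H_k = (kernel of ∂_k) / (image of ∂_{k+1}):

  H_0: rank C_0 − rank ∂_1 = 2 − 0 = 2, and there is no ∂_1, so H_0 = Z^2.

H_0 = Z^2.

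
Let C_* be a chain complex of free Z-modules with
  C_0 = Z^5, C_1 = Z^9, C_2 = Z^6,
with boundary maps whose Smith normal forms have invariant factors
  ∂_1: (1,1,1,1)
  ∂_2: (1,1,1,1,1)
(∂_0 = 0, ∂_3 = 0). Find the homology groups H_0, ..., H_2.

H_0: b_0 = 5 − 0 − 4 = 1; torsion from ∂_1 factors > 1: none. So H_0 ≅ Z.
H_1: b_1 = 9 − 4 − 5 = 0; torsion from ∂_2 factors > 1: none. So H_1 ≅ 0.
H_2: b_2 = 6 − 5 − 0 = 1; torsion from ∂_3 factors > 1: none. So H_2 ≅ Z.

H_0 ≅ Z,  H_1 = 0,  H_2 ≅ Z.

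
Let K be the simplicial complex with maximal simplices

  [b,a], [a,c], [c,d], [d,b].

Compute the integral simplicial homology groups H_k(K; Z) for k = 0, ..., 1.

H_0 ≅ Z,  H_1 ≅ Z.

We work with the vertex ordering a < b < c < d. The simplices of K, each written with vertices in increasing order, are:

  0-simplices (4): a, b, c, d
  1-simplices (4): ab, ac, bd, cd

Hence C_0 ≅ Z^4, C_1 ≅ Z^4.

The boundary map ∂_1: C_1 → C_0 maps an edge to its endpoints' difference, ∂[p,q] = q − p.
The resulting 4×4 matrix has rank 3, and its Smith normal form has invariant factors (1,1,1).

From H_k ≅ ker(∂_k) / im(∂_{k+1}) we obtain:

  H_0: rank C_0 − rank ∂_1 = 4 − 3 = 1, and the invariant factors of ∂_1 are all 1, so H_0 ≅ Z.
  H_1: rank ker ∂_1 − rank ∂_2 = (4 − 3) − 0 = 1, and there is no ∂_2, so H_1 ≅ Z.

As a check, the Euler characteristic is 4 − 4 = 0, which agrees with 1 − 1 = 0.
(K is a triangulation of the circle S^1.)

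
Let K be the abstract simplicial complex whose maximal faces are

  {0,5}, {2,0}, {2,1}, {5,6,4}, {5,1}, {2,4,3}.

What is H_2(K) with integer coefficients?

We work with the vertex ordering 0 < 1 < 2 < 3 < 4 < 5 < 6. The simplices of K, each written with vertices in increasing order, are:

  0-simplices (7): [0], [1], [2], [3], [4], [5], [6]
  1-simplices (10): [0,2], [0,5], [1,2], [1,5], [2,3], [2,4], [3,4], [4,5], [4,6], [5,6]
  2-simplices (2): [2,3,4], [4,5,6]

so the chain groups are C_0 ≅ Z^7, C_1 ≅ Z^10, C_2 ≅ Z^2.

∂_1: C_1 → C_0 sends each edge [p,q] (with p < q) to q − p.
This gives a 7×10 integer matrix of rank 6; reducing to Smith normal form yields diagonal entries (1,1,1,1,1,1).

∂_2: C_2 → C_1 maps a triangle to the signed sum of its edges. For instance
  ∂[2,3,4] = [3,4] − [2,4] + [2,3],
  ∂[4,5,6] = [5,6] − [4,6] + [4,5].
The 10×2 boundary matrix has rank 2 and Smith normal form diag(1,1).

Reading off H_k = ker ∂_k / im ∂_{k+1}:

  H_2: rank ker ∂_2 − rank ∂_3 = (2 − 2) − 0 = 0, and there is no ∂_3, so H_2 = 0.

H_2 ≅ 0.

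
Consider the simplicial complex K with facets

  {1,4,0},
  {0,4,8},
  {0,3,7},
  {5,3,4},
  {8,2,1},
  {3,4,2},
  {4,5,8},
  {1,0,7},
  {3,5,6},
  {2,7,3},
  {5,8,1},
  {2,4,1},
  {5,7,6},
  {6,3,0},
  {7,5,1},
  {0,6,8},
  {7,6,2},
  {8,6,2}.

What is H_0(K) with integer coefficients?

Take the total order 0 < 1 < 2 < 3 < 4 < 5 < 6 < 7 < 8 on the vertex set. Then K (dimension 2) consists of the simplices:

  0-simplices (9): [0], [1], [2], [3], [4], [5], [6], [7], [8]
  1-simplices (27): (27 of them)
  2-simplices (18): [0,1,4], [0,1,7], [0,3,6], [0,3,7], [0,4,8], [0,6,8], [1,2,4], [1,2,8], [1,5,7], [1,5,8], [2,3,4], [2,3,7], [2,6,7], [2,6,8], [3,4,5], [3,5,6], [4,5,8], [5,6,7]

giving chain groups C_0 ≅ Z^9, C_1 ≅ Z^27, C_2 ≅ Z^18.

The boundary map ∂_1: C_1 → C_0 sends each edge [p,q] (with p < q) to q − p. For instance
  ∂[1,7] = [7] − [1].
The resulting 9×27 matrix has rank 8, and its Smith normal form has invariant factors (1,1,1,1,1,1,1,1).

∂_2: C_2 → C_1 acts by ∂[p,q,r] = [q,r] − [p,r] + [p,q]. For instance
  ∂[0,4,8] = [4,8] − [0,8] + [0,4],
  ∂[4,5,8] = [5,8] − [4,8] + [4,5].
The 27×18 boundary matrix has rank 18 and Smith normal form diag(1,1,1,1,1,1,1,1,1,1,1,1,1,1,1,1,1,2).

From H_k ≅ ker(∂_k) / im(∂_{k+1}) we obtain:

  H_0: rank C_0 − rank ∂_1 = 9 − 8 = 1, and the invariant factors of ∂_1 are all 1, so H_0 = Z.

H_0 ≅ Z.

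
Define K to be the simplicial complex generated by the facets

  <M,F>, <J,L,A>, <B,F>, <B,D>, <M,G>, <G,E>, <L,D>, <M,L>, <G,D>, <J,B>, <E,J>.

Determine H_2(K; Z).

Take the total order A < B < D < E < F < G < J < L < M on the vertex set. Then K (dimension 2) consists of the simplices:

  0-simplices (9): A, B, D, E, F, G, J, L, M
  1-simplices (13): AJ, AL, BD, BF, BJ, DG, DL, EG, EJ, FM, GM, JL, LM
  2-simplices (1): AJL

so the chain groups are C_0 ≅ Z^9, C_1 ≅ Z^13, C_2 ≅ Z^1.

The boundary map ∂_1: C_1 → C_0 sends each edge [p,q] (with p < q) to q − p. For instance
  ∂AJ = J − A.
This gives a 9×13 integer matrix of rank 8; reducing to Smith normal form yields diagonal entries (1,1,1,1,1,1,1,1).

Boundary ∂_2: C_2 → C_1 sends each 2-simplex [p,q,r] to [q,r] − [p,r] + [p,q]. For instance
  ∂AJL = JL − AL + AJ.
The 13×1 boundary matrix has rank 1 and Smith normal form diag(1).

Reading off H_k = ker ∂_k / im ∂_{k+1}:

  H_2: rank ker ∂_2 − rank ∂_3 = (1 − 1) − 0 = 0, and there is no ∂_3, so H_2 = 0.

H_2 = 0.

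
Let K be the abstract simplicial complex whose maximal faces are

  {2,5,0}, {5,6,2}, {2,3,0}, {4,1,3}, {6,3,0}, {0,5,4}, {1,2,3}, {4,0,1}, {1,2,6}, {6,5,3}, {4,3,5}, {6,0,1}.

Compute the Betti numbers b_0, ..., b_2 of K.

b_0 = 1, b_1 = 0, b_2 = 0.

Take the total order 0 < 1 < 2 < 3 < 4 < 5 < 6 on the vertex set. Then K (dimension 2) consists of the simplices:

  0-simplices (7): [0], [1], [2], [3], [4], [5], [6]
  1-simplices (18): [0,1], [0,2], [0,3], [0,4], [0,5], [0,6], [1,2], [1,3], [1,4], [1,6], [2,3], [2,5], [2,6], [3,4], [3,5], [3,6], [4,5], [5,6]
  2-simplices (12): [0,1,4], [0,1,6], [0,2,3], [0,2,5], [0,3,6], [0,4,5], [1,2,3], [1,2,6], [1,3,4], [2,5,6], [3,4,5], [3,5,6]

giving chain groups C_0 ≅ Z^7, C_1 ≅ Z^18, C_2 ≅ Z^12.

∂_1: C_1 → C_0 sends each edge [p,q] (with p < q) to q − p. For instance
  ∂[1,4] = [4] − [1].
This gives a 7×18 integer matrix of rank 6; reducing to Smith normal form yields diagonal entries (1,1,1,1,1,1).

Boundary ∂_2: C_2 → C_1 acts by ∂[p,q,r] = [q,r] − [p,r] + [p,q]. For instance
  ∂[0,1,4] = [1,4] − [0,4] + [0,1],
  ∂[0,4,5] = [4,5] − [0,5] + [0,4].
This gives a 18×12 integer matrix of rank 12; reducing to Smith normal form yields diagonal entries (1,1,1,1,1,1,1,1,1,1,1,2).

Now H_k = ker ∂_k / im ∂_{k+1}, so:

  H_0: rank C_0 − rank ∂_1 = 7 − 6 = 1, and the invariant factors of ∂_1 are all 1, so H_0 = Z.
  H_1: rank ker ∂_1 − rank ∂_2 = (18 − 6) − 12 = 0, and ∂_2 has invariant factor 2 > 1, so H_1 = Z/2.
  H_2: rank ker ∂_2 − rank ∂_3 = (12 − 12) − 0 = 0, and there is no ∂_3, so H_2 = 0.

As a check, the Euler characteristic is 7 − 18 + 12 = 1, which agrees with 1 − 0 + 0 = 1.

Hence the Betti numbers are b_0 = 1, b_1 = 0, b_2 = 0.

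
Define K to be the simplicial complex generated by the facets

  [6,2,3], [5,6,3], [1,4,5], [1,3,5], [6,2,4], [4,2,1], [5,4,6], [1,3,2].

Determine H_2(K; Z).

H_2 = Z.

Order the vertices as 1 < 2 < 3 < 4 < 5 < 6. Listing each simplex with vertices in this order, K has dimension 2 with simplices:

  0-simplices (6): [1], [2], [3], [4], [5], [6]
  1-simplices (12): [1,2], [1,3], [1,4], [1,5], [2,3], [2,4], [2,6], [3,5], [3,6], [4,5], [4,6], [5,6]
  2-simplices (8): [1,2,3], [1,2,4], [1,3,5], [1,4,5], [2,3,6], [2,4,6], [3,5,6], [4,5,6]

giving chain groups C_0 ≅ Z^6, C_1 ≅ Z^12, C_2 ≅ Z^8.

∂_1: C_1 → C_0 is given by ∂[p,q] = [q] − [p]. For instance
  ∂[1,5] = [5] − [1].
The resulting 6×12 matrix has rank 5, and its Smith normal form has invariant factors (1,1,1,1,1).

∂_2: C_2 → C_1 sends each 2-simplex [p,q,r] to [q,r] − [p,r] + [p,q]. For instance
  ∂[1,2,4] = [2,4] − [1,4] + [1,2],
  ∂[1,4,5] = [4,5] − [1,5] + [1,4].
As a 12×8 matrix over Z this has rank 7, with invariant factors (1,1,1,1,1,1,1).

Computing H_k = (kernel of ∂_k) / (image of ∂_{k+1}):

  H_2: rank ker ∂_2 − rank ∂_3 = (8 − 7) − 0 = 1, and there is no ∂_3, so H_2 ≅ Z.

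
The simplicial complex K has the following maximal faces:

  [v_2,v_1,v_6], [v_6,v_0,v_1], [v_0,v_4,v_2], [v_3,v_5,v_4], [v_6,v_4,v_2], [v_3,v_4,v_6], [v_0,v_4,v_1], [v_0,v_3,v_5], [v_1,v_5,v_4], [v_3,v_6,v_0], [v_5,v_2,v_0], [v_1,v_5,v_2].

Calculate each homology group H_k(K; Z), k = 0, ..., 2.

H_0 = Z,  H_1 = Z/2,  H_2 = 0.

We work with the vertex ordering v_0 < v_1 < v_2 < v_3 < v_4 < v_5 < v_6. The simplices of K, each written with vertices in increasing order, are:

  0-simplices (7): [v_0], [v_1], [v_2], [v_3], [v_4], [v_5], [v_6]
  1-simplices (18): (18 of them)
  2-simplices (12): (12 of them)

so the chain groups are C_0 ≅ Z^7, C_1 ≅ Z^18, C_2 ≅ Z^12.

∂_1: C_1 → C_0 maps an edge to its endpoints' difference, ∂[p,q] = q − p.
The resulting 7×18 matrix has rank 6, and its Smith normal form has invariant factors (1,1,1,1,1,1).

∂_2: C_2 → C_1 maps a triangle to the signed sum of its edges. For instance
  ∂[v_2,v_4,v_6] = [v_4,v_6] − [v_2,v_6] + [v_2,v_4],
  ∂[v_1,v_2,v_6] = [v_2,v_6] − [v_1,v_6] + [v_1,v_2].
The 18×12 boundary matrix has rank 12 and Smith normal form diag(1,1,1,1,1,1,1,1,1,1,1,2).

Now H_k = ker ∂_k / im ∂_{k+1}, so:

  H_0: rank C_0 − rank ∂_1 = 7 − 6 = 1, and the invariant factors of ∂_1 are all 1, so H_0 = Z.
  H_1: rank ker ∂_1 − rank ∂_2 = (18 − 6) − 12 = 0, and ∂_2 has invariant factor 2 > 1, so H_1 = Z/2.
  H_2: rank ker ∂_2 − rank ∂_3 = (12 − 12) − 0 = 0, and there is no ∂_3, so H_2 = 0.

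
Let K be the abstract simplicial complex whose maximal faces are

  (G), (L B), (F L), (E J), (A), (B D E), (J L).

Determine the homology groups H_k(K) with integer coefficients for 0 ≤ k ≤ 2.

Take the total order A < B < D < E < F < G < J < L on the vertex set. Then K (dimension 2) consists of the simplices:

  0-simplices (8): A, B, D, E, F, G, J, L
  1-simplices (7): BD, BE, BL, DE, EJ, FL, JL
  2-simplices (1): BDE

so the chain groups are C_0 ≅ Z^8, C_1 ≅ Z^7, C_2 ≅ Z^1.

∂_1: C_1 → C_0 maps an edge to its endpoints' difference, ∂[p,q] = q − p.
This gives a 8×7 integer matrix of rank 5; reducing to Smith normal form yields diagonal entries (1,1,1,1,1).

The boundary map ∂_2: C_2 → C_1 acts by ∂[p,q,r] = [q,r] − [p,r] + [p,q]. For instance
  ∂BDE = DE − BE + BD.
The resulting 7×1 matrix has rank 1, and its Smith normal form has invariant factors (1).

Now H_k = ker ∂_k / im ∂_{k+1}, so:

  H_0: rank C_0 − rank ∂_1 = 8 − 5 = 3, and the invariant factors of ∂_1 are all 1, so H_0 ≅ Z^3.
  H_1: rank ker ∂_1 − rank ∂_2 = (7 − 5) − 1 = 1, and the invariant factors of ∂_2 are all 1, so H_1 ≅ Z.
  H_2: rank ker ∂_2 − rank ∂_3 = (1 − 1) − 0 = 0, and there is no ∂_3, so H_2 ≅ 0.

As a check, the Euler characteristic is 8 − 7 + 1 = 2, which agrees with 3 − 1 + 0 = 2.

H_0 ≅ Z^3,  H_1 ≅ Z,  H_2 = 0.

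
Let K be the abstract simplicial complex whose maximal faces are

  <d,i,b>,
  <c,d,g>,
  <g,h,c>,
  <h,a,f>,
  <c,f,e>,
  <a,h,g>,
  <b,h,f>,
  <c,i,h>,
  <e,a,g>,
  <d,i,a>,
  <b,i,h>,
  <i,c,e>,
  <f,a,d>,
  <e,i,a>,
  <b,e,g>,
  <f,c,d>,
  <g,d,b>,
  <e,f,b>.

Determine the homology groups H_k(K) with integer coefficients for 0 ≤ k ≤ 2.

K has 9 vertices, 27 edges, 18 triangles.
rank ∂_0 = 0, rank ∂_1 = 8 ⇒ b_0 = 9 − 0 − 8 = 1; all invariant factors of ∂_1 are 1 so no torsion. So H_0 ≅ Z.
rank ∂_1 = 8, rank ∂_2 = 17 ⇒ b_1 = 27 − 8 − 17 = 2; all invariant factors of ∂_2 are 1 so no torsion. So H_1 ≅ Z^2.
rank ∂_2 = 17, rank ∂_3 = 0 ⇒ b_2 = 18 − 17 − 0 = 1. So H_2 ≅ Z.

H_0 ≅ Z,  H_1 ≅ Z^2,  H_2 ≅ Z.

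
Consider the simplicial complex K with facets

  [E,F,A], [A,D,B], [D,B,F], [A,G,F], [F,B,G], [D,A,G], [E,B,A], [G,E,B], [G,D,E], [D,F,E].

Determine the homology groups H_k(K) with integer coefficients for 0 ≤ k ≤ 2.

Take the total order A < B < D < E < F < G on the vertex set. Then K (dimension 2) consists of the simplices:

  0-simplices (6): A, B, D, E, F, G
  1-simplices (15): AB, AD, AE, AF, AG, BD, BE, BF, BG, DE, DF, DG, EF, EG, FG
  2-simplices (10): ABD, ABE, ADG, AEF, AFG, BDF, BEG, BFG, DEF, DEG

Hence C_0 ≅ Z^6, C_1 ≅ Z^15, C_2 ≅ Z^10.

The boundary map ∂_1: C_1 → C_0 is given by ∂[p,q] = [q] − [p].
The resulting 6×15 matrix has rank 5, and its Smith normal form has invariant factors (1,1,1,1,1).

Boundary ∂_2: C_2 → C_1 acts by ∂[p,q,r] = [q,r] − [p,r] + [p,q]. For instance
  ∂BEG = EG − BG + BE,
  ∂ABE = BE − AE + AB.
The resulting 15×10 matrix has rank 10, and its Smith normal form has invariant factors (1,1,1,1,1,1,1,1,1,2).

Computing H_k = (kernel of ∂_k) / (image of ∂_{k+1}):

  H_0: rank C_0 − rank ∂_1 = 6 − 5 = 1, and the invariant factors of ∂_1 are all 1, so H_0 ≅ Z.
  H_1: rank ker ∂_1 − rank ∂_2 = (15 − 5) − 10 = 0, and ∂_2 has invariant factor 2 > 1, so H_1 ≅ Z/2.
  H_2: rank ker ∂_2 − rank ∂_3 = (10 − 10) − 0 = 0, and there is no ∂_3, so H_2 ≅ 0.

H_0 = Z,  H_1 = Z/2,  H_2 = 0.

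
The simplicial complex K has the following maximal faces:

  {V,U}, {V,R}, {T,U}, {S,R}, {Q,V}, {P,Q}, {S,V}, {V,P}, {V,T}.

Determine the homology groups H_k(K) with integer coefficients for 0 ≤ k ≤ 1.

H_0 ≅ Z,  H_1 ≅ Z^3.

Order the vertices as P < Q < R < S < T < U < V. Listing each simplex with vertices in this order, K has dimension 1 with simplices:

  0-simplices (7): P, Q, R, S, T, U, V
  1-simplices (9): PQ, PV, QV, RS, RV, SV, TU, TV, UV

Hence C_0 ≅ Z^7, C_1 ≅ Z^9.

∂_1: C_1 → C_0 is given by ∂[p,q] = [q] − [p].
The 7×9 boundary matrix has rank 6 and Smith normal form diag(1,1,1,1,1,1).

From H_k ≅ ker(∂_k) / im(∂_{k+1}) we obtain:

  H_0: rank C_0 − rank ∂_1 = 7 − 6 = 1, and the invariant factors of ∂_1 are all 1, so H_0 = Z.
  H_1: rank ker ∂_1 − rank ∂_2 = (9 − 6) − 0 = 3, and there is no ∂_2, so H_1 = Z^3.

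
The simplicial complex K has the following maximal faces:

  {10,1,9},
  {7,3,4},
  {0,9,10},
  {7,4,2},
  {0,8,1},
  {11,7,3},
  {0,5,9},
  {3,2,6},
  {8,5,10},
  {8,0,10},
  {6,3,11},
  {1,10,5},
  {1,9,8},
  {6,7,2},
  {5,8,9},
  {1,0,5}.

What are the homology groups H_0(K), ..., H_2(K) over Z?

H_0 = Z^2,  H_1 = Z ⊕ Z/2Z,  H_2 = 0.

K has 12 vertices, 27 edges, 16 triangles.
rank ∂_0 = 0, rank ∂_1 = 10 ⇒ b_0 = 12 − 0 − 10 = 2; all invariant factors of ∂_1 are 1 so no torsion. So H_0 = Z^2.
rank ∂_1 = 10, rank ∂_2 = 16 ⇒ b_1 = 27 − 10 − 16 = 1; ∂_2 has invariant factor(s) [2] giving torsion. So H_1 = Z ⊕ Z/2Z.
rank ∂_2 = 16, rank ∂_3 = 0 ⇒ b_2 = 16 − 16 − 0 = 0. So H_2 = 0.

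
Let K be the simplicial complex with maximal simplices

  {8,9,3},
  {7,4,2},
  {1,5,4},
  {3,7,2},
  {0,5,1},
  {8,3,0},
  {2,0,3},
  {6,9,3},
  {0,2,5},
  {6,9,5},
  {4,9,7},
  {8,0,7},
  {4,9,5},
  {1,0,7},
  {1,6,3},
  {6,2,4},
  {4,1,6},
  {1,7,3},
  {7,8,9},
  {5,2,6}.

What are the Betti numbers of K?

b_0 = 1, b_1 = 1, b_2 = 0.

We work with the vertex ordering 0 < 1 < 2 < 3 < 4 < 5 < 6 < 7 < 8 < 9. The simplices of K, each written with vertices in increasing order, are:

  0-simplices (10): [0], [1], [2], [3], [4], [5], [6], [7], [8], [9]
  1-simplices (30): (30 of them)
  2-simplices (20): (20 of them)

Hence C_0 ≅ Z^10, C_1 ≅ Z^30, C_2 ≅ Z^20.

∂_1: C_1 → C_0 is given by ∂[p,q] = [q] − [p]. For instance
  ∂[6,9] = [9] − [6].
This gives a 10×30 integer matrix of rank 9; reducing to Smith normal form yields diagonal entries (1,1,1,1,1,1,1,1,1).

Boundary ∂_2: C_2 → C_1 sends each 2-simplex [p,q,r] to [q,r] − [p,r] + [p,q]. For instance
  ∂[4,5,9] = [5,9] − [4,9] + [4,5],
  ∂[3,6,9] = [6,9] − [3,9] + [3,6].
The 30×20 boundary matrix has rank 20 and Smith normal form diag(1,1,1,1,1,1,1,1,1,1,1,1,1,1,1,1,1,1,1,2).

Reading off H_k = ker ∂_k / im ∂_{k+1}:

  H_0: rank C_0 − rank ∂_1 = 10 − 9 = 1, and the invariant factors of ∂_1 are all 1, so H_0 ≅ Z.
  H_1: rank ker ∂_1 − rank ∂_2 = (30 − 9) − 20 = 1, and ∂_2 has invariant factor 2 > 1, so H_1 ≅ Z ⊕ Z_2.
  H_2: rank ker ∂_2 − rank ∂_3 = (20 − 20) − 0 = 0, and there is no ∂_3, so H_2 ≅ 0.

Hence the Betti numbers are b_0 = 1, b_1 = 1, b_2 = 0.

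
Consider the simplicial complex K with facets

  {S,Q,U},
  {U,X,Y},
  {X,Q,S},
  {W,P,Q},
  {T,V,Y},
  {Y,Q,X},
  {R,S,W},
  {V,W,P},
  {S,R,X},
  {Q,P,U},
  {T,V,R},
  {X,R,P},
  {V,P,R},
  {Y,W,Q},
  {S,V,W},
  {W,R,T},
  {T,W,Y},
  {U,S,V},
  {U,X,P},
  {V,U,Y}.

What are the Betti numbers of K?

Order the vertices as P < Q < R < S < T < U < V < W < X < Y. Listing each simplex with vertices in this order, K has dimension 2 with simplices:

  0-simplices (10): P, Q, R, S, T, U, V, W, X, Y
  1-simplices (30): PQ, PR, PU, PV, PW, PX, QS, QU, QW, QX, QY, RS, RT, RV, RW, RX, SU, SV, SW, SX, TV, TW, TY, UV, UX, UY, VW, VY, WY, XY
  2-simplices (20): PQU, PQW, PRV, PRX, PUX, PVW, QSU, QSX, QWY, QXY, RSW, RSX, RTV, RTW, SUV, SVW, TVY, TWY, UVY, UXY

Hence C_0 ≅ Z^10, C_1 ≅ Z^30, C_2 ≅ Z^20.

∂_1: C_1 → C_0 sends each edge [p,q] (with p < q) to q − p.
The 10×30 boundary matrix has rank 9 and Smith normal form diag(1,1,1,1,1,1,1,1,1).

∂_2: C_2 → C_1 sends each 2-simplex [p,q,r] to [q,r] − [p,r] + [p,q]. For instance
  ∂UVY = VY − UY + UV,
  ∂TWY = WY − TY + TW.
This gives a 30×20 integer matrix of rank 20; reducing to Smith normal form yields diagonal entries (1,1,1,1,1,1,1,1,1,1,1,1,1,1,1,1,1,1,1,2).

Reading off H_k = ker ∂_k / im ∂_{k+1}:

  H_0: rank C_0 − rank ∂_1 = 10 − 9 = 1, and the invariant factors of ∂_1 are all 1, so H_0 ≅ Z.
  H_1: rank ker ∂_1 − rank ∂_2 = (30 − 9) − 20 = 1, and ∂_2 has invariant factor 2 > 1, so H_1 ≅ Z × Z/2.
  H_2: rank ker ∂_2 − rank ∂_3 = (20 − 20) − 0 = 0, and there is no ∂_3, so H_2 ≅ 0.

Hence the Betti numbers are b_0 = 1, b_1 = 1, b_2 = 0.

b_0 = 1, b_1 = 1, b_2 = 0.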